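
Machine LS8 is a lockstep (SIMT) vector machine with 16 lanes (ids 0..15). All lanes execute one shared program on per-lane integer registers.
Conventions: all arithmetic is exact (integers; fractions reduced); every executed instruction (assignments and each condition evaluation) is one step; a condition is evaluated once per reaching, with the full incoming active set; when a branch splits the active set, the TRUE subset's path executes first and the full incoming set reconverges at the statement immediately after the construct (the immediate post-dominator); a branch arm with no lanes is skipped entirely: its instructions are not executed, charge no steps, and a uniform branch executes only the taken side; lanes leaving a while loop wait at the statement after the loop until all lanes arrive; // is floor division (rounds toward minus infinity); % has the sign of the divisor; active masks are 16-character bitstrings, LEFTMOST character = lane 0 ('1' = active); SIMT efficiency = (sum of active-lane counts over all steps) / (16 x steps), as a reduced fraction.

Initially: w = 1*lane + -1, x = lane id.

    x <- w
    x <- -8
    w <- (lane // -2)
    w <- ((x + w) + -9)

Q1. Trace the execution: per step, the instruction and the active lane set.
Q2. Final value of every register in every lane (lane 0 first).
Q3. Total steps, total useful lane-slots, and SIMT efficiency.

step 0: x <- w                       1111111111111111
step 1: x <- -8                      1111111111111111
step 2: w <- (lane // -2)            1111111111111111
step 3: w <- ((x + w) + -9)          1111111111111111

Answer: 4 steps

w: -17,-18,-18,-19,-19,-20,-20,-21,-21,-22,-22,-23,-23,-24,-24,-25
x: -8,-8,-8,-8,-8,-8,-8,-8,-8,-8,-8,-8,-8,-8,-8,-8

steps = 4; useful = 64; efficiency = 64/64 = 1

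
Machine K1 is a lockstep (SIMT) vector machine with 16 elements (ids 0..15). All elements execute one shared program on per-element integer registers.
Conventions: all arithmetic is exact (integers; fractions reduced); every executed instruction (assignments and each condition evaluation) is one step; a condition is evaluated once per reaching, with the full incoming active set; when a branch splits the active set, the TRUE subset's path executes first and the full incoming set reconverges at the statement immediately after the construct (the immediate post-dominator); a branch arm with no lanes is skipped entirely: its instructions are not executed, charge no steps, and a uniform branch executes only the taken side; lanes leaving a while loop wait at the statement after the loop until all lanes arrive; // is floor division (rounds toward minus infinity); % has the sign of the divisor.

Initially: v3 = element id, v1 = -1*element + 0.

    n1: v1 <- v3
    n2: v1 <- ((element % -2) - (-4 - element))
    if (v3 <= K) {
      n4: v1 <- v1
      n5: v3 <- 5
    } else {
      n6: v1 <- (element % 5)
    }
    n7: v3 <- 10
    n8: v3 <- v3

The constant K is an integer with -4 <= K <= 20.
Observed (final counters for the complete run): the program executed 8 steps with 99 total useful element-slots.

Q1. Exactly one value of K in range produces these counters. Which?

Answer: K = 2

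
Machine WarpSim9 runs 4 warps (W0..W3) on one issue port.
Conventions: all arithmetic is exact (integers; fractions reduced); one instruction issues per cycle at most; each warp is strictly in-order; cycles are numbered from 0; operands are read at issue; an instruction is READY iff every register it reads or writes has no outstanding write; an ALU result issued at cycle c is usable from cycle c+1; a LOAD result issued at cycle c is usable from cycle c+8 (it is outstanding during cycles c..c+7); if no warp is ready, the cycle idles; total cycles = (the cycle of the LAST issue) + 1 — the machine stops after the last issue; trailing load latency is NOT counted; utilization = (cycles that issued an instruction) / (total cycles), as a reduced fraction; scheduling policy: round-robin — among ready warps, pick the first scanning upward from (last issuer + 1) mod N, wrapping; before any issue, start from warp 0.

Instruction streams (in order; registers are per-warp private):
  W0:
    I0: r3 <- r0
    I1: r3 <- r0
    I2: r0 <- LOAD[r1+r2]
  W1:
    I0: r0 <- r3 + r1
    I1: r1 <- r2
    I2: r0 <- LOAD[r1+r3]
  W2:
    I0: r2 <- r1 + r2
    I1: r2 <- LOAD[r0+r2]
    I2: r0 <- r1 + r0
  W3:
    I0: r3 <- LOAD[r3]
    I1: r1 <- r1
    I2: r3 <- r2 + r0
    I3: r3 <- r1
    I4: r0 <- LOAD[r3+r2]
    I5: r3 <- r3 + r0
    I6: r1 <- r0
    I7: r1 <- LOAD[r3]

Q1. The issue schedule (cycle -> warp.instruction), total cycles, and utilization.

cycle 0: W0.I0
cycle 1: W1.I0
cycle 2: W2.I0
cycle 3: W3.I0
cycle 4: W0.I1
cycle 5: W1.I1
cycle 6: W2.I1
cycle 7: W3.I1
cycle 8: W0.I2
cycle 9: W1.I2
cycle 10: W2.I2
cycle 11: W3.I2
cycle 12: W3.I3
cycle 13: W3.I4
cycle 14: idle
cycle 15: idle
cycle 16: idle
cycle 17: idle
cycle 18: idle
cycle 19: idle
cycle 20: idle
cycle 21: W3.I5
cycle 22: W3.I6
cycle 23: W3.I7

Answer: 24 cycles, utilization 17/24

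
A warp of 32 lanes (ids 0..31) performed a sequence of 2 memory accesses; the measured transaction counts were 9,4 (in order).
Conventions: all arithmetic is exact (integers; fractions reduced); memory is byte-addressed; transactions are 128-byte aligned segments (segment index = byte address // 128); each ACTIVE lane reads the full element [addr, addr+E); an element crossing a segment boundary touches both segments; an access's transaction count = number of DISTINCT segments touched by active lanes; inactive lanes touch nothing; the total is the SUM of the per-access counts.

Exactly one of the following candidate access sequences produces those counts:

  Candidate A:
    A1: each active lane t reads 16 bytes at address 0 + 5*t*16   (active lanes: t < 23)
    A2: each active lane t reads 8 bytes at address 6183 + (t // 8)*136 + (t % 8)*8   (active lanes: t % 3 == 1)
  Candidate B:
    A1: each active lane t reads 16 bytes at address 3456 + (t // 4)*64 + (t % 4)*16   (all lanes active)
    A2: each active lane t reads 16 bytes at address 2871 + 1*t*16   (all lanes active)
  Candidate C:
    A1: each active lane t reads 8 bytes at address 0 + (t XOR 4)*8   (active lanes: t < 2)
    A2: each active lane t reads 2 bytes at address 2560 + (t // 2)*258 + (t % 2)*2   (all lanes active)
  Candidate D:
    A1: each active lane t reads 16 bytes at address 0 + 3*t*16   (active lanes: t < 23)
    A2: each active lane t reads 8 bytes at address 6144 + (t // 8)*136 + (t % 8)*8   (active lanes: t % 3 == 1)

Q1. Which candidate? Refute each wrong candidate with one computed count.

A: A1 gives 14 transactions, not 9
B: A1 gives 4 transactions, not 9
C: A1 gives 1 transaction, not 9
D: all counts match (9,4)

Answer: D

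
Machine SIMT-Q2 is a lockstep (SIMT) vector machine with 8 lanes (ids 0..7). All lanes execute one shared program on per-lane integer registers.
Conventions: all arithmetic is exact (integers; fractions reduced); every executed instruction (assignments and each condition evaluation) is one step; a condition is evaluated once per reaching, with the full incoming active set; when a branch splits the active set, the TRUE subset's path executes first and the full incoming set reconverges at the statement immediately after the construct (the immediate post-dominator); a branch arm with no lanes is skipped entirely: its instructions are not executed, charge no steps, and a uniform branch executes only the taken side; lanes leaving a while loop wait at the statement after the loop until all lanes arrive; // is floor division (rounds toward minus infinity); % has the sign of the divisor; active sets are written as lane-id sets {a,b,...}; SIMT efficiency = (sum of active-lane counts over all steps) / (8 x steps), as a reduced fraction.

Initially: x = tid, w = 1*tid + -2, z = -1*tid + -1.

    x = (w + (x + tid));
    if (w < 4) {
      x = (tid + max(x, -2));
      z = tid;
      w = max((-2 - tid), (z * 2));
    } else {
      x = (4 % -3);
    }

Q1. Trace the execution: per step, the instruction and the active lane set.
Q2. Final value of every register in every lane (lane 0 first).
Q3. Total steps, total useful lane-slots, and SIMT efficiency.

step 0: x <- (w + (x + tid))         {0,1,2,3,4,5,6,7}
step 1: eval (w < 4)                 {0,1,2,3,4,5,6,7}
step 2: x <- (tid + max(x, -2))      {0,1,2,3,4,5}
step 3: z <- tid                     {0,1,2,3,4,5}
step 4: w <- max((-2 - tid), (z * 2)) {0,1,2,3,4,5}
step 5: x <- (4 % -3)                {6,7}

Answer: 6 steps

x: -2,2,6,10,14,18,-2,-2
w: 0,2,4,6,8,10,4,5
z: 0,1,2,3,4,5,-7,-8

steps = 6; useful = 36; efficiency = 36/48 = 3/4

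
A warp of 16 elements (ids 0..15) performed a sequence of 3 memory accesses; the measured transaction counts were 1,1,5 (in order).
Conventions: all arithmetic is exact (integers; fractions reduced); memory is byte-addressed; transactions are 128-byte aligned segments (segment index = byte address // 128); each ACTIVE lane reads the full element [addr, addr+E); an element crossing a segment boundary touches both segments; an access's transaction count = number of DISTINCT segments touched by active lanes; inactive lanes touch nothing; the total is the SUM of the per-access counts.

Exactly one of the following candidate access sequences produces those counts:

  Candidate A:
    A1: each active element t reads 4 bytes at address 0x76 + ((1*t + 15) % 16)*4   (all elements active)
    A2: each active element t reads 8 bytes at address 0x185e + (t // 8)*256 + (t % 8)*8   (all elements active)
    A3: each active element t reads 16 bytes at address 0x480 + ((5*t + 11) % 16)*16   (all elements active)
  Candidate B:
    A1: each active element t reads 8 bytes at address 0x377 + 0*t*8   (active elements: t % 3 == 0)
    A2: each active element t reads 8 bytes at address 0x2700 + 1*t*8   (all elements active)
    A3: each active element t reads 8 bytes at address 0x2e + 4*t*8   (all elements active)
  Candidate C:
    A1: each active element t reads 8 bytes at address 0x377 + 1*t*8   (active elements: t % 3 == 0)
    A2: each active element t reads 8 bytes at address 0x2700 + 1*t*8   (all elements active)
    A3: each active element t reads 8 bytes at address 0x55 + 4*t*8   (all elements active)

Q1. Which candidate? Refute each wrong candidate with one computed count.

A: A1 gives 2 transactions, not 1
C: A1 gives 2 transactions, not 1
B: all counts match (1,1,5)

Answer: B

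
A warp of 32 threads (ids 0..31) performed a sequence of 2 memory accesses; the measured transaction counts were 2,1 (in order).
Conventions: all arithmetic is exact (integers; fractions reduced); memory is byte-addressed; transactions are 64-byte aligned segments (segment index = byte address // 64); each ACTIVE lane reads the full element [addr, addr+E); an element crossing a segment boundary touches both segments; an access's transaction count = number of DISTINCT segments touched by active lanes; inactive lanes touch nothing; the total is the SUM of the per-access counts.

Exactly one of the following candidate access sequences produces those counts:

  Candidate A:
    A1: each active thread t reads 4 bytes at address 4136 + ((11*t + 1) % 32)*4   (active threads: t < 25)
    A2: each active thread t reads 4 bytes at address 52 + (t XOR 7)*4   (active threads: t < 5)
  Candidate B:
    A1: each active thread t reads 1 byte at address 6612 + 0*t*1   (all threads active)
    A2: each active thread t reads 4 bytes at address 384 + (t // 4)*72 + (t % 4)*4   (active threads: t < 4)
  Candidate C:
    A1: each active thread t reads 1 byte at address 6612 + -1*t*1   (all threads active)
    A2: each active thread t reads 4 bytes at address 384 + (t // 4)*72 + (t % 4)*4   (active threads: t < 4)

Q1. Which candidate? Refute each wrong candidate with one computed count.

A: A1 gives 3 transactions, not 2
B: A1 gives 1 transaction, not 2
C: all counts match (2,1)

Answer: C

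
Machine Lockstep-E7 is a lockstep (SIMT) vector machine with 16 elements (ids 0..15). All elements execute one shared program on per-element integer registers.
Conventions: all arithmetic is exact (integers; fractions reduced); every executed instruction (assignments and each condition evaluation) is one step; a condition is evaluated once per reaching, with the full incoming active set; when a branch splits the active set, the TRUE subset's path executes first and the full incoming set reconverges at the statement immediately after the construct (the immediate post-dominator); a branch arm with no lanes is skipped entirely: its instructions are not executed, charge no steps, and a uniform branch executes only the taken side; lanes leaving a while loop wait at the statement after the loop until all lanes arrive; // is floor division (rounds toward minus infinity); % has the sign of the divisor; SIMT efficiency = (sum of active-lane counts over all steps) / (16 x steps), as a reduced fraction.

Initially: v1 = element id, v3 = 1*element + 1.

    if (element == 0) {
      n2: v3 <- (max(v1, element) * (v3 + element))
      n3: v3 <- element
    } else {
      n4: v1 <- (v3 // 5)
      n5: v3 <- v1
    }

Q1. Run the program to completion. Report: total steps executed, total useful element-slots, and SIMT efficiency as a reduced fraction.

Answer: 5 steps, 48 useful, 3/5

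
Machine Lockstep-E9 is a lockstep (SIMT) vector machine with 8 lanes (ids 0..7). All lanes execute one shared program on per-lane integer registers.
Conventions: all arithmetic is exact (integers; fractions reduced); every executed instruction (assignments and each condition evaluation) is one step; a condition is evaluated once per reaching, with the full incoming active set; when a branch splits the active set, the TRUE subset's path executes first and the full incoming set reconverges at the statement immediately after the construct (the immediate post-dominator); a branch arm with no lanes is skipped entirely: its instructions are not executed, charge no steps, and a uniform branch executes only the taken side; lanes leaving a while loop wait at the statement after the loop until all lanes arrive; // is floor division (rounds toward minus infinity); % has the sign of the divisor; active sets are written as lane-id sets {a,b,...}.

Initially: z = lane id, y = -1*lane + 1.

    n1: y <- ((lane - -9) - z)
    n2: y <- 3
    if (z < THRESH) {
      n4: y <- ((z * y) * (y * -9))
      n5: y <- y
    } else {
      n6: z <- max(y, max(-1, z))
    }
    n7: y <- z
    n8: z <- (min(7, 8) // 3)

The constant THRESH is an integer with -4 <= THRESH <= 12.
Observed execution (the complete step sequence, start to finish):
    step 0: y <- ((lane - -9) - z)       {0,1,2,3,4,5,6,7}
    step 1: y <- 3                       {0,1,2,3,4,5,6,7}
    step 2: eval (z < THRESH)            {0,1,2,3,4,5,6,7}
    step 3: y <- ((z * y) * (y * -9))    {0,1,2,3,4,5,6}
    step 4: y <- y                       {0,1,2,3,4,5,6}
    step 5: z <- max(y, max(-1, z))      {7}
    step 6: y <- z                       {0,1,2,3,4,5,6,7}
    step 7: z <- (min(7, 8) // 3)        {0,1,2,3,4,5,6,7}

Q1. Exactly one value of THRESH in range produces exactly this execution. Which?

Answer: THRESH = 7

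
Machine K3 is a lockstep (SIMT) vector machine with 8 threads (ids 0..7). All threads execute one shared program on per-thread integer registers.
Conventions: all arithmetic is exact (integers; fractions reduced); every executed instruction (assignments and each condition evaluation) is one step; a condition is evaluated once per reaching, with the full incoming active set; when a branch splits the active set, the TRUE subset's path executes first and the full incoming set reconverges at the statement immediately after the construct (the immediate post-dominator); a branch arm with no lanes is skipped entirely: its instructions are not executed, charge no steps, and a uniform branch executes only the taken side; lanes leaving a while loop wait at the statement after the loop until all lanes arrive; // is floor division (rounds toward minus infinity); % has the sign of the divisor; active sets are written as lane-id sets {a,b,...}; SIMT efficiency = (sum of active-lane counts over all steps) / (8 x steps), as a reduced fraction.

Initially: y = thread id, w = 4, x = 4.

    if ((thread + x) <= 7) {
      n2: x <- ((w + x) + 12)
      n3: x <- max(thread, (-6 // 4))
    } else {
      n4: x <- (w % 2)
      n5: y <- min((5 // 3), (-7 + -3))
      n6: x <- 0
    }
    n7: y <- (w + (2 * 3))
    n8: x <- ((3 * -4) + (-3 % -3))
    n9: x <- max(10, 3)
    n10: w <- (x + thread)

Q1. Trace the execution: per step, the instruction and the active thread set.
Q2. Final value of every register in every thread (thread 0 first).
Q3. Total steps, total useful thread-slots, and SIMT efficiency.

step 0: eval ((thread + x) <= 7)     {0,1,2,3,4,5,6,7}
step 1: x <- ((w + x) + 12)          {0,1,2,3}
step 2: x <- max(thread, (-6 // 4))  {0,1,2,3}
step 3: x <- (w % 2)                 {4,5,6,7}
step 4: y <- min((5 // 3), (-7 + -3)) {4,5,6,7}
step 5: x <- 0                       {4,5,6,7}
step 6: y <- (w + (2 * 3))           {0,1,2,3,4,5,6,7}
step 7: x <- ((3 * -4) + (-3 % -3))  {0,1,2,3,4,5,6,7}
step 8: x <- max(10, 3)              {0,1,2,3,4,5,6,7}
step 9: w <- (x + thread)            {0,1,2,3,4,5,6,7}

Answer: 10 steps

y: 10,10,10,10,10,10,10,10
w: 10,11,12,13,14,15,16,17
x: 10,10,10,10,10,10,10,10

steps = 10; useful = 60; efficiency = 60/80 = 3/4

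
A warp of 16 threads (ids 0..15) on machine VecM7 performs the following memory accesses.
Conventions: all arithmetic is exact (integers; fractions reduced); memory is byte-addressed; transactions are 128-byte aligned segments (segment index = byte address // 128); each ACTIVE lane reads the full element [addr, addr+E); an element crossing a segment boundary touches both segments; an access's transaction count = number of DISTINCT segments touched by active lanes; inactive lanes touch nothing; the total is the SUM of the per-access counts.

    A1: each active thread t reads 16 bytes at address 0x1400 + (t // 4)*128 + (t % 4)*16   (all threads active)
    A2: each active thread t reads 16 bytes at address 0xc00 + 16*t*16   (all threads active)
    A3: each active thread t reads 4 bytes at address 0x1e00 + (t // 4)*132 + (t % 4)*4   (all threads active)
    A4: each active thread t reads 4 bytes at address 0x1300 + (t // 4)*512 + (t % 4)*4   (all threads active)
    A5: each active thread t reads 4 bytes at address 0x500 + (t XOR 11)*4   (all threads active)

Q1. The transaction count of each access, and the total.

A1: 4 transactions
A2: 16 transactions
A3: 4 transactions
A4: 4 transactions
A5: 1 transaction

Answer: 4,16,4,4,1; total 29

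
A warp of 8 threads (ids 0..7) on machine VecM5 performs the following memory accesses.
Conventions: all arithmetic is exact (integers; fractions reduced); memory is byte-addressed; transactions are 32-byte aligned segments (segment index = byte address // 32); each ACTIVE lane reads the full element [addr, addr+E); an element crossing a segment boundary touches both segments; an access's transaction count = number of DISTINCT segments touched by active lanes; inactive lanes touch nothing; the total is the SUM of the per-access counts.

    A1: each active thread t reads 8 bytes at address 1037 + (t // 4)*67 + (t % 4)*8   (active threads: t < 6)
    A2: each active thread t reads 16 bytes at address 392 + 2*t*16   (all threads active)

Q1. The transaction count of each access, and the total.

A1: 3 transactions
A2: 8 transactions

Answer: 3,8; total 11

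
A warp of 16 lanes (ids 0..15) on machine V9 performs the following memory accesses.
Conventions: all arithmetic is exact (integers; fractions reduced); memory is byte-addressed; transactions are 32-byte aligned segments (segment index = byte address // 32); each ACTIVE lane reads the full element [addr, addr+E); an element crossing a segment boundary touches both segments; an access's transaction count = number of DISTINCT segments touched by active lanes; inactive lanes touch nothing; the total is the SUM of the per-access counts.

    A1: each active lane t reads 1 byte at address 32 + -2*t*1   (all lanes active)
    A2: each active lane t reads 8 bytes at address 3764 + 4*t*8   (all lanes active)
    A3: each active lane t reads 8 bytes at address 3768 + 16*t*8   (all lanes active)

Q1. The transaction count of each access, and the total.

A1: 2 transactions
A2: 16 transactions
A3: 16 transactions

Answer: 2,16,16; total 34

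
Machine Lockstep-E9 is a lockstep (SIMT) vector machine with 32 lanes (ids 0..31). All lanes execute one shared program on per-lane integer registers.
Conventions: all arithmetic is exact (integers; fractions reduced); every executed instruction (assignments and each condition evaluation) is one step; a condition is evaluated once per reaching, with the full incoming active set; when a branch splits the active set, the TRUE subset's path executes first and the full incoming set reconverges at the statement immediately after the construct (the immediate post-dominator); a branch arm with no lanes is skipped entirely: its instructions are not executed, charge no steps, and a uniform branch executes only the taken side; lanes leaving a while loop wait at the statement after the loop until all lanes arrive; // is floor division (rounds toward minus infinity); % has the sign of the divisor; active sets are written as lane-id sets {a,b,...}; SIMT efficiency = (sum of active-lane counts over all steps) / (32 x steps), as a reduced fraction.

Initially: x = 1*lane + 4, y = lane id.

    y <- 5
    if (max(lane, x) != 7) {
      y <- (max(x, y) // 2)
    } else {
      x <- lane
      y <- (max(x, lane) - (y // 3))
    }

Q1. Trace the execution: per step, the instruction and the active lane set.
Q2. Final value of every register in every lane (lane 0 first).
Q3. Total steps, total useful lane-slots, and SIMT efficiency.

step 0: y <- 5                       {0,1,2,3,4,5,6,7,8,9,10,11,12,13,14,15,16,17,18,19,20,21,22,23,24,25,26,27,28,29,30,31}
step 1: eval (max(lane, x) != 7)     {0,1,2,3,4,5,6,7,8,9,10,11,12,13,14,15,16,17,18,19,20,21,22,23,24,25,26,27,28,29,30,31}
step 2: y <- (max(x, y) // 2)        {0,1,2,4,5,6,7,8,9,10,11,12,13,14,15,16,17,18,19,20,21,22,23,24,25,26,27,28,29,30,31}
step 3: x <- lane                    {3}
step 4: y <- (max(x, lane) - (y // 3)) {3}

Answer: 5 steps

x: 4,5,6,3,8,9,10,11,12,13,14,15,16,17,18,19,20,21,22,23,24,25,26,27,28,29,30,31,32,33,34,35
y: 2,2,3,2,4,4,5,5,6,6,7,7,8,8,9,9,10,10,11,11,12,12,13,13,14,14,15,15,16,16,17,17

steps = 5; useful = 97; efficiency = 97/160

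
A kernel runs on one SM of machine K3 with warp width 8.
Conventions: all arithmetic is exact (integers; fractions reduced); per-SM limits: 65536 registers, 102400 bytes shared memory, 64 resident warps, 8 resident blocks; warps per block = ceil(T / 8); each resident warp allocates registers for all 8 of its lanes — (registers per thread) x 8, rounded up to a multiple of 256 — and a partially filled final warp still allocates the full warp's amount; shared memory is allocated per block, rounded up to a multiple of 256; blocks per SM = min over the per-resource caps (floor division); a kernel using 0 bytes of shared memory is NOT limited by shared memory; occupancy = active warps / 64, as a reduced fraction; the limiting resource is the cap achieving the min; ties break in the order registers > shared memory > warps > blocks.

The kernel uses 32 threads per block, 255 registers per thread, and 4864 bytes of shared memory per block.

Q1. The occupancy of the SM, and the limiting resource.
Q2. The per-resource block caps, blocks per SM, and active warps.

Answer: occupancy 1/2, limited by registers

registers: 8 blocks
shared memory: 21 blocks
warps: 16 blocks
blocks: 8 blocks

Answer: 8 blocks, 32 active warps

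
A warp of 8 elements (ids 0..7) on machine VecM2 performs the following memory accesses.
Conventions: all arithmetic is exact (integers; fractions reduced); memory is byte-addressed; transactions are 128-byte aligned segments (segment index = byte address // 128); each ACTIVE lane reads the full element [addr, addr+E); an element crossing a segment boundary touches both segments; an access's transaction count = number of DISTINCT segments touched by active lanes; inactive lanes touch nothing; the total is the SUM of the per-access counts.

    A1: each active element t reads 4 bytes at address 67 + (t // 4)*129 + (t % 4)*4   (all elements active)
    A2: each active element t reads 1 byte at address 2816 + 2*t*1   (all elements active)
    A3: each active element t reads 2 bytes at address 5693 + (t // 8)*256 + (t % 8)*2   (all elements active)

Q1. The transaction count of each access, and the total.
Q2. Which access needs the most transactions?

A1: 2 transactions
A2: 1 transaction
A3: 1 transaction

Answer: 2,1,1; total 4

Answer: A1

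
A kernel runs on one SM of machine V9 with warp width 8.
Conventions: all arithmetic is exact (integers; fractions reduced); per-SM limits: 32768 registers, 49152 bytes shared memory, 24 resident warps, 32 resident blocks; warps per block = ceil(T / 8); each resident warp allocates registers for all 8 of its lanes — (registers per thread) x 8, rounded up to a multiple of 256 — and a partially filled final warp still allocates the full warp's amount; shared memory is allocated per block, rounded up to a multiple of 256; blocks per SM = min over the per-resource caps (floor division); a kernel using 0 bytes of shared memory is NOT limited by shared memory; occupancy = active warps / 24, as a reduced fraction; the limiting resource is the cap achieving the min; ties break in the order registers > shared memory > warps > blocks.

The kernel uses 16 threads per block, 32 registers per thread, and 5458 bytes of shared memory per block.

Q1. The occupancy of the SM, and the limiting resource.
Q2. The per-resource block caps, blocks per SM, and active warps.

Answer: occupancy 2/3, limited by shared memory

registers: 64 blocks
shared memory: 8 blocks
warps: 12 blocks
blocks: 32 blocks

Answer: 8 blocks, 16 active warps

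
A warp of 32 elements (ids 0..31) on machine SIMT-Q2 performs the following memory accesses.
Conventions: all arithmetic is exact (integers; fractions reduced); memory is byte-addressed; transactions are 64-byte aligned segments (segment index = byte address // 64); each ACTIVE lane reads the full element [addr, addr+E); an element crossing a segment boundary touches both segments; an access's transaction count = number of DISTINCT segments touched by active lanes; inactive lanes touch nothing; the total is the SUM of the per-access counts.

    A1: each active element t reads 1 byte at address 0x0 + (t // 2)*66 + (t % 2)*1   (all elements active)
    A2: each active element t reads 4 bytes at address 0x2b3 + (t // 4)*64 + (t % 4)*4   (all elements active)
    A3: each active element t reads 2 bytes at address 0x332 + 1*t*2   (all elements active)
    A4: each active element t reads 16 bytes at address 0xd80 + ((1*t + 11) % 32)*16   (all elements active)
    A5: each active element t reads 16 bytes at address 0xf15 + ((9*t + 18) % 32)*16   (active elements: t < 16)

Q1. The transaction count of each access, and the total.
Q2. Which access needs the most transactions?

A1: 16 transactions
A2: 9 transactions
A3: 2 transactions
A4: 8 transactions
A5: 8 transactions

Answer: 16,9,2,8,8; total 43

Answer: A1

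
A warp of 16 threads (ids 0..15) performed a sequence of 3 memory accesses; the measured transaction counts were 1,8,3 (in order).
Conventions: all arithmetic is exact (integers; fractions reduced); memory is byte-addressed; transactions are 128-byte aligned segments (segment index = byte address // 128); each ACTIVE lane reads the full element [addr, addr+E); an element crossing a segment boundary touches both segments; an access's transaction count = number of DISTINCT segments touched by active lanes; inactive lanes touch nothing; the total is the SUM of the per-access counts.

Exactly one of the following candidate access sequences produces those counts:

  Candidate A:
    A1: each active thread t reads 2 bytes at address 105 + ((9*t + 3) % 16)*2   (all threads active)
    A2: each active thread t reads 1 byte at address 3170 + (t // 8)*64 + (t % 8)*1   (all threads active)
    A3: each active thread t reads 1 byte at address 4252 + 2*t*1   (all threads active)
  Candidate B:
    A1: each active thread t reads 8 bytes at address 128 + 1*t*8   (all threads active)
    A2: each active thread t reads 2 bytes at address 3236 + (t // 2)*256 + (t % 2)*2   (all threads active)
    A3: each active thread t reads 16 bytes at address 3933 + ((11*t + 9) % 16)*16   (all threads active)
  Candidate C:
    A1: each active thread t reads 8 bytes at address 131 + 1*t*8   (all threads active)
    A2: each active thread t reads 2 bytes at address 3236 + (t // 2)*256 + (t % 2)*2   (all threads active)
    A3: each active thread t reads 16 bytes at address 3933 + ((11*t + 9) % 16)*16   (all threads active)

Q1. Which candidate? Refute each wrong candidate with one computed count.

A: A1 gives 2 transactions, not 1
C: A1 gives 2 transactions, not 1
B: all counts match (1,8,3)

Answer: B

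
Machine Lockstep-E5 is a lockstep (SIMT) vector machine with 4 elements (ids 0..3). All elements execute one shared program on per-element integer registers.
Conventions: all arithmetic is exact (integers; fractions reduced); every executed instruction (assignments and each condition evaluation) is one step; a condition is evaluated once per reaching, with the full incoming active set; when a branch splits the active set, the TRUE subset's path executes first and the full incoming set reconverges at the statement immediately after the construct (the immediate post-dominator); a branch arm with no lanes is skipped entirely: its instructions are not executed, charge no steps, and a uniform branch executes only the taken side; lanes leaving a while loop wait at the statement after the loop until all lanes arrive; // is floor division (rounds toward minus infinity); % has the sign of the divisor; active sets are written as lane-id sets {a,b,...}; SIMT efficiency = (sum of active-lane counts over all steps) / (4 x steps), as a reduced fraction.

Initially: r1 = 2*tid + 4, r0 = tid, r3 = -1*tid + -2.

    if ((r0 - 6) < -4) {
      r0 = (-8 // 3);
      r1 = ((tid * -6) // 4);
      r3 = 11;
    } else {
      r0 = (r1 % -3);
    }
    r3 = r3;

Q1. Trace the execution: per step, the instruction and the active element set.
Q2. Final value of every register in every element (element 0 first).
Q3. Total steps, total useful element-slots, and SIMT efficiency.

step 0: eval ((r0 - 6) < -4)         {0,1,2,3}
step 1: r0 <- (-8 // 3)              {0,1}
step 2: r1 <- ((tid * -6) // 4)      {0,1}
step 3: r3 <- 11                     {0,1}
step 4: r0 <- (r1 % -3)              {2,3}
step 5: r3 <- r3                     {0,1,2,3}

Answer: 6 steps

r1: 0,-2,8,10
r0: -3,-3,-1,-2
r3: 11,11,-4,-5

steps = 6; useful = 16; efficiency = 16/24 = 2/3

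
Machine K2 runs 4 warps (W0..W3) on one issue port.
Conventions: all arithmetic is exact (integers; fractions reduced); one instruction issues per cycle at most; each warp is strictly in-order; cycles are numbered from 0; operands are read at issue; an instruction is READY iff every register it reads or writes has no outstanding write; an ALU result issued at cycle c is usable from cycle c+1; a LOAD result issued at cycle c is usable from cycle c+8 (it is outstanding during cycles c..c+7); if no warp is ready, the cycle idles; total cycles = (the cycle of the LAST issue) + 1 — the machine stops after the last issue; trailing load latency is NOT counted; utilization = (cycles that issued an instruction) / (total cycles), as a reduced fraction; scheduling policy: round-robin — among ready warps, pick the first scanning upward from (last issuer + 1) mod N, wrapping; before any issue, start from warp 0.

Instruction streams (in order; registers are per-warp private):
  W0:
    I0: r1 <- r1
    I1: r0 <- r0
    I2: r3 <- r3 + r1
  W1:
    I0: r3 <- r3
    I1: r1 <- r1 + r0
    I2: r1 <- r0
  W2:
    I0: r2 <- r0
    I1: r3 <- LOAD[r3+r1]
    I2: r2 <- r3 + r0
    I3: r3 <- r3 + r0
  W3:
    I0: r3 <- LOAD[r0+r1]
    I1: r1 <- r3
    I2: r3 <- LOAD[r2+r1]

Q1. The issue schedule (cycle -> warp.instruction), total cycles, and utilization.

cycle 0: W0.I0
cycle 1: W1.I0
cycle 2: W2.I0
cycle 3: W3.I0
cycle 4: W0.I1
cycle 5: W1.I1
cycle 6: W2.I1
cycle 7: W0.I2
cycle 8: W1.I2
cycle 9: idle
cycle 10: idle
cycle 11: W3.I1
cycle 12: W3.I2
cycle 13: idle
cycle 14: W2.I2
cycle 15: W2.I3

Answer: 16 cycles, utilization 13/16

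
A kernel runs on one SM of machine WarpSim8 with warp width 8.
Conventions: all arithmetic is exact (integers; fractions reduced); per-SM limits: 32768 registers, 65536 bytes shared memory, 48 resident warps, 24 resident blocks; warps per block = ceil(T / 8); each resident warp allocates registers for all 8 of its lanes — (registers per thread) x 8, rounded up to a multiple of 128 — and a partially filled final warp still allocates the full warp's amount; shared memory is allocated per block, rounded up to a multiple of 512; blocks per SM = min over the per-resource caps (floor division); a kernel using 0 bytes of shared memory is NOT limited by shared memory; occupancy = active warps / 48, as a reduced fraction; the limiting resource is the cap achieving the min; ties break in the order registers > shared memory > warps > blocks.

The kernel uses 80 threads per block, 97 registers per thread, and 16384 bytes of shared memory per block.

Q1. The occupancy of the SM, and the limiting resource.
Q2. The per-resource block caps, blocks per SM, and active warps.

Answer: occupancy 5/8, limited by registers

registers: 3 blocks
shared memory: 4 blocks
warps: 4 blocks
blocks: 24 blocks

Answer: 3 blocks, 30 active warps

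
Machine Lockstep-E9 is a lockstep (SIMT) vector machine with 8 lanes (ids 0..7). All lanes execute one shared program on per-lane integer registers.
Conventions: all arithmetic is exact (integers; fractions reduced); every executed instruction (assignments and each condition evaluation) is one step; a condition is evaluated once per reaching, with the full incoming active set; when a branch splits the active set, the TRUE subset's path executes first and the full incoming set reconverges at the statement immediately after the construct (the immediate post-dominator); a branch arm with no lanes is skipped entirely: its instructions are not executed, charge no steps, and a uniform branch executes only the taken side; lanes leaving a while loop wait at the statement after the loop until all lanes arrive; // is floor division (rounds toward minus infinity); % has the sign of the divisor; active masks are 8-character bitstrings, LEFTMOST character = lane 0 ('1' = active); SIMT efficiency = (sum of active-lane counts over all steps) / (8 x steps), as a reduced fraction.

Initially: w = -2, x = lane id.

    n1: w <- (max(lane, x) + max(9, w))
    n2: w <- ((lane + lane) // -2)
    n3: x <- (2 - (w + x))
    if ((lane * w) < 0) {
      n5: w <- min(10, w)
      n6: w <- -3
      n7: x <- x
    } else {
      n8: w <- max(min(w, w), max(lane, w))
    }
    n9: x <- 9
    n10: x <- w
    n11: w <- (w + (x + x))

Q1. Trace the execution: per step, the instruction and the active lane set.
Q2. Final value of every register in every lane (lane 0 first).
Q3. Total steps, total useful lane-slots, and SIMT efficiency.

step 0: w <- (max(lane, x) + max(9, w)) 11111111
step 1: w <- ((lane + lane) // -2)   11111111
step 2: x <- (2 - (w + x))           11111111
step 3: eval ((lane * w) < 0)        11111111
step 4: w <- min(10, w)              01111111
step 5: w <- -3                      01111111
step 6: x <- x                       01111111
step 7: w <- max(min(w, w), max(lane, w)) 10000000
step 8: x <- 9                       11111111
step 9: x <- w                       11111111
step 10: w <- (w + (x + x))           11111111

Answer: 11 steps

w: 0,-9,-9,-9,-9,-9,-9,-9
x: 0,-3,-3,-3,-3,-3,-3,-3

steps = 11; useful = 78; efficiency = 78/88 = 39/44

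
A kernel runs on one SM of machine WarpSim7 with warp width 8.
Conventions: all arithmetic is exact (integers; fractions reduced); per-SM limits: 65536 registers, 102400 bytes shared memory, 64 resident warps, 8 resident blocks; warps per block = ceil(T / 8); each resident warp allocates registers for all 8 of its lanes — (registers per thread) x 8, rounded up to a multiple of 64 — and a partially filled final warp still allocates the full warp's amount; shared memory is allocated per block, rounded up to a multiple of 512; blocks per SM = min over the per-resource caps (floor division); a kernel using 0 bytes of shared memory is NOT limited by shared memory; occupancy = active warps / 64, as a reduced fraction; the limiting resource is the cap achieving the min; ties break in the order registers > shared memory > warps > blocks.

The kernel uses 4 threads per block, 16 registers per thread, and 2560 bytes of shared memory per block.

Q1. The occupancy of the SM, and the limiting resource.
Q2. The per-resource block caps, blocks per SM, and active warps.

Answer: occupancy 1/8, limited by blocks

registers: 512 blocks
shared memory: 40 blocks
warps: 64 blocks
blocks: 8 blocks

Answer: 8 blocks, 8 active warps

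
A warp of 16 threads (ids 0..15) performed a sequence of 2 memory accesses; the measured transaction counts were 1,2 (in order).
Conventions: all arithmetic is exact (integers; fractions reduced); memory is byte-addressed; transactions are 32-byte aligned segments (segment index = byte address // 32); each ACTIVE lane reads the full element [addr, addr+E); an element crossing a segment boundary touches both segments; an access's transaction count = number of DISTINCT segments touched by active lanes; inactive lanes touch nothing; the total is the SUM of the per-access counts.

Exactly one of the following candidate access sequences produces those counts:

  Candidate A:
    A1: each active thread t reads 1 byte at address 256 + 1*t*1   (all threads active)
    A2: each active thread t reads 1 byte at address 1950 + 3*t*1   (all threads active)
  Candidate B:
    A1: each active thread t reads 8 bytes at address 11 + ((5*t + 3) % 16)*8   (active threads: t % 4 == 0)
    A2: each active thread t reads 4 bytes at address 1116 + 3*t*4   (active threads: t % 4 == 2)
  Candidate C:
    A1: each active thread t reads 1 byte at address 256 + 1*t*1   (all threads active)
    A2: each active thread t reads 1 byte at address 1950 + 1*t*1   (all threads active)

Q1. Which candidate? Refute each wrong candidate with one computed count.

A: A2 gives 3 transactions, not 2
B: A1 gives 4 transactions, not 1
C: all counts match (1,2)

Answer: C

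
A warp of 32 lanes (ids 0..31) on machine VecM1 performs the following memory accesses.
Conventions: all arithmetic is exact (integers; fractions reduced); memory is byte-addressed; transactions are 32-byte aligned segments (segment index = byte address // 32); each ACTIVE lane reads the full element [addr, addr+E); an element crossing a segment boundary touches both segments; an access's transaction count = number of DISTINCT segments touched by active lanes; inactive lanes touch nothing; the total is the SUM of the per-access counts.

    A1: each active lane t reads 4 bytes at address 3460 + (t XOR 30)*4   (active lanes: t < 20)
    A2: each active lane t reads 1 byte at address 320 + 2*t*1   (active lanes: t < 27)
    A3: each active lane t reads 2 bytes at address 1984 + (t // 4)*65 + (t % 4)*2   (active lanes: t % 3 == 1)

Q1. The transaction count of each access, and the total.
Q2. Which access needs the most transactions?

A1: 4 transactions
A2: 2 transactions
A3: 8 transactions

Answer: 4,2,8; total 14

Answer: A3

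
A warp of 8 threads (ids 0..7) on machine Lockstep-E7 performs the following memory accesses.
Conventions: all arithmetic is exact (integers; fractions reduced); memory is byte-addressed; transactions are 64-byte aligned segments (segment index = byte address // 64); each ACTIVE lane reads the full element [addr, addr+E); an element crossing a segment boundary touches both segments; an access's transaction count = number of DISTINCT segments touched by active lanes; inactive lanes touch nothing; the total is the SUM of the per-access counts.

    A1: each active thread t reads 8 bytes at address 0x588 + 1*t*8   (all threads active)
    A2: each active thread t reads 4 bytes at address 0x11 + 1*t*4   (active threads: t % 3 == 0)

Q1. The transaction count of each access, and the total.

A1: 2 transactions
A2: 1 transaction

Answer: 2,1; total 3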